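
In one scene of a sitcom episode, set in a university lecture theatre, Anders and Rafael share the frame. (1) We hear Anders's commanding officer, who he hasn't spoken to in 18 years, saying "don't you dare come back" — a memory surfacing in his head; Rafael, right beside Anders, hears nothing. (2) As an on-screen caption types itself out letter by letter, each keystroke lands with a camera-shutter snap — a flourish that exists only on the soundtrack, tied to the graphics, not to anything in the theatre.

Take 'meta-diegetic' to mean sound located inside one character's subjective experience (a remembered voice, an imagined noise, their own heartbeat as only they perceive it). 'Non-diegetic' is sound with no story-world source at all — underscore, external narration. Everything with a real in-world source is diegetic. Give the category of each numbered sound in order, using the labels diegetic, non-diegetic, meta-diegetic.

(1) the voice is a memory playing only inside Anders's mind; Rafael can't hear it → meta-diegetic.
(2) it accompanies on-screen graphics, not anything inside the story world → non-diegetic.

meta-diegetic, non-diegetic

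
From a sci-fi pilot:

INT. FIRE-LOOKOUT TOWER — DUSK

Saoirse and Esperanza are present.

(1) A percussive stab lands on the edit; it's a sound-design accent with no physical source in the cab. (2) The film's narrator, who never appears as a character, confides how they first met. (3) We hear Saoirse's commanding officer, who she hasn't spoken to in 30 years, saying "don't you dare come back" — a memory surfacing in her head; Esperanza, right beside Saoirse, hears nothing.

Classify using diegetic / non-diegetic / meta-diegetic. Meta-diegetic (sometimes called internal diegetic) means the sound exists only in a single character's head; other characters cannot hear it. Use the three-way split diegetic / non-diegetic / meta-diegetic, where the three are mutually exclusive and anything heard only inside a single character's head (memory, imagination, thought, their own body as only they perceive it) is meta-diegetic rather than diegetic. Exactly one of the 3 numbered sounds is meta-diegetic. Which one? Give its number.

3

(1) is non-diegetic: it's a sound-design accent with no in-world source; no one in the scene can hear it.
Sound (2): commentary laid over the scene from outside the fiction, so non-diegetic.
(3) is meta-diegetic: a remembered line, private to Saoirse — not present in the room, not audible to Esperanza.
Only (3) is meta-diegetic.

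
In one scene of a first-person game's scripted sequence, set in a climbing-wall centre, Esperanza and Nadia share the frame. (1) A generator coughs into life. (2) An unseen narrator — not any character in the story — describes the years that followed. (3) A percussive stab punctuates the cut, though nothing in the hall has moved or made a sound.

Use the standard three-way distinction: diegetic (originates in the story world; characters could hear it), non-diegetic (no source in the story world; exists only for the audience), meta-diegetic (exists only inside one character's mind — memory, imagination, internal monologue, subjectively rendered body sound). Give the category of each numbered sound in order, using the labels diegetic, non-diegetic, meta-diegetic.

(1) is diegetic: a generator is a real object/event in the scene's world.
Sound (2): external voice-over — not a character, not heard by anyone in the scene, so non-diegetic.
Sound (3): it's a sound-design accent with no in-world source; no one in the scene can hear it, so non-diegetic.

diegetic, non-diegetic, non-diegetic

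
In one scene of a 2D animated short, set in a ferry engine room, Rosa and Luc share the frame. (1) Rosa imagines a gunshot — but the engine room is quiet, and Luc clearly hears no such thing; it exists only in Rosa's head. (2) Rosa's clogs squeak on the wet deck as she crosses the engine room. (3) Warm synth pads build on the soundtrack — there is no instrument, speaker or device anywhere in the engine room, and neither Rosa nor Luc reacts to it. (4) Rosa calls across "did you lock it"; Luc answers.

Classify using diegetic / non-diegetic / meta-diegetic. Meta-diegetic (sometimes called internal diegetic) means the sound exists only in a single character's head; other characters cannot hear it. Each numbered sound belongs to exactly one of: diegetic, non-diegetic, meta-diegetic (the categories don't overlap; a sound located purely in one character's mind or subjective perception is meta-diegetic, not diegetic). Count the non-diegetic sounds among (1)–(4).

1

(1) subjective to Rosa: the engine room is silent and Luc hears nothing → meta-diegetic.
(2) a character's body making contact with the set — an in-world sound → diegetic.
Sound (3): nothing in the engine room produces it and the characters don't hear it — pure soundtrack, so non-diegetic.
Sound (4): Rosa is a character speaking aloud in the scene, so diegetic.
Non-diegetic: (3) — that's 1.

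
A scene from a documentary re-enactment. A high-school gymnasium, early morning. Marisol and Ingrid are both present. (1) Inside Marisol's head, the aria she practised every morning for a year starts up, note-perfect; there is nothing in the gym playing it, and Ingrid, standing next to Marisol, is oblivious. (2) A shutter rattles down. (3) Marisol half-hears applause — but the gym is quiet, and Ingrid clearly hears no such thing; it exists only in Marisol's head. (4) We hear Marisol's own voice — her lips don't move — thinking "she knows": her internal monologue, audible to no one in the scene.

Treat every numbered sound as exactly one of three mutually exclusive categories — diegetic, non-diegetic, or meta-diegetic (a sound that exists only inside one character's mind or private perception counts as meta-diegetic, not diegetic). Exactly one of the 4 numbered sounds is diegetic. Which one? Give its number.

2

(1) the music is a memory playing inside Marisol's mind alone; no real-world source, Ingrid can't hear it → meta-diegetic.
Sound (2): an in-world source (a shutter); characters could hear it, so diegetic.
Sound (3): subjective to Marisol: the gym is silent and Ingrid hears nothing, so meta-diegetic.
Sound (4): internal monologue — inside Marisol's mind, not spoken into the scene, so meta-diegetic.
Only (2) is diegetic.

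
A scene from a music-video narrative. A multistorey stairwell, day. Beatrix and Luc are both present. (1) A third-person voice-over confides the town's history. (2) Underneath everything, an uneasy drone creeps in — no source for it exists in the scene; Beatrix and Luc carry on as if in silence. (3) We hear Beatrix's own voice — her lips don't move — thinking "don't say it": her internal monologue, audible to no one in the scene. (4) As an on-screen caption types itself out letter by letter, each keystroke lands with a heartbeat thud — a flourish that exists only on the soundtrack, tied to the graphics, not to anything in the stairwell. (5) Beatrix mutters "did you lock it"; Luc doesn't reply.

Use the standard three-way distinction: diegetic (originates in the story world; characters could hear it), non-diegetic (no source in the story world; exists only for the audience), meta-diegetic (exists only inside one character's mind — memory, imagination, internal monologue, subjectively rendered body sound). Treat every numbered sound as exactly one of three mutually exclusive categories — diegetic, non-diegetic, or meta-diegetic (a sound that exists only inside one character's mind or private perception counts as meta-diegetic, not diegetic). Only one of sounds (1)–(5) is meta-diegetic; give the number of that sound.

(1) is non-diegetic: the narrator exists outside the story world, addressing only the audience.
(2) score with no on-screen or off-screen source; it exists for the audience alone → non-diegetic.
(3) is meta-diegetic: Beatrix's thought-voice: a private mental sound no other character can hear.
(4) it accompanies on-screen graphics, not anything inside the story world → non-diegetic.
(5) is diegetic: on-screen dialogue — Beatrix speaks and Luc is there to hear.
Only (3) is meta-diegetic.

3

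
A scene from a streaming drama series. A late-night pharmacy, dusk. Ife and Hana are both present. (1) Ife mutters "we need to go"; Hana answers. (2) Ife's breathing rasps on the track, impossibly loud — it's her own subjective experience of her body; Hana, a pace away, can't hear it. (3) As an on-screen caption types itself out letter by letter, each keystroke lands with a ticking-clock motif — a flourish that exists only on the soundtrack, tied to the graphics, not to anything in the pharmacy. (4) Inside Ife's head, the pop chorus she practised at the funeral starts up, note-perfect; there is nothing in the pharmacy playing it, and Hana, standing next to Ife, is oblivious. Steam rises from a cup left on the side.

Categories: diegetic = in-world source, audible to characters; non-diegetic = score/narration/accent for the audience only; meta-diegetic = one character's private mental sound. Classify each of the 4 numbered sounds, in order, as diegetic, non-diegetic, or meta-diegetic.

Sound (1): Ife is a character speaking aloud in the scene, so diegetic.
Sound (2): point-of-audition from inside Ife's body; not a sound in the room, so meta-diegetic.
(3) it accompanies on-screen graphics, not anything inside the story world → non-diegetic.
Sound (4): the music is a memory playing inside Ife's mind alone; no real-world source, Hana can't hear it, so meta-diegetic.

diegetic, meta-diegetic, non-diegetic, meta-diegetic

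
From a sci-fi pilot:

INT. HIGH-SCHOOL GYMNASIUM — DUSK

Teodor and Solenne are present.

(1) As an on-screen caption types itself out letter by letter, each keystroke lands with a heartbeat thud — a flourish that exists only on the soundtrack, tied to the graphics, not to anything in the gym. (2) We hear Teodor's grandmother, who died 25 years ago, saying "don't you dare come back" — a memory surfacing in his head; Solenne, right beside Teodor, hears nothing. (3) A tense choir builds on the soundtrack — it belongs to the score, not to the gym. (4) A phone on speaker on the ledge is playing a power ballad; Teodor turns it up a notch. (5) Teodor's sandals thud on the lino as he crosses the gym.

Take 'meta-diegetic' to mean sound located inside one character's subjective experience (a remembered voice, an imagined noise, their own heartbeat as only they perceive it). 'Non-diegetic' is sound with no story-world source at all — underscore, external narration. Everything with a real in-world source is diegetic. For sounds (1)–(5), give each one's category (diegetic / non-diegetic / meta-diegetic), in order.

(1) it accompanies on-screen graphics, not anything inside the story world → non-diegetic.
Sound (2): the voice is a memory playing only inside Teodor's mind; Solenne can't hear it, so meta-diegetic.
(3) it has no source in the story world and no character can hear it — it's underscore → non-diegetic.
Sound (4): source music from a phone on speaker, which exists in the story world, so diegetic.
(5) is diegetic: Teodor's footsteps are produced in the story world.

non-diegetic, meta-diegetic, non-diegetic, diegetic, diegetic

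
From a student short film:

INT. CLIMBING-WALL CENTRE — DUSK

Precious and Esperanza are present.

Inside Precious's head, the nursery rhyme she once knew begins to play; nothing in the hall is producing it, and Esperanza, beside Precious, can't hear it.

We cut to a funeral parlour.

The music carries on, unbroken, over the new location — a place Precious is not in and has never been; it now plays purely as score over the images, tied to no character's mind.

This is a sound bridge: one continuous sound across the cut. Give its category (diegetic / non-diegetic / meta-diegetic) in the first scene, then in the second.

meta-diegetic, non-diegetic

Scene one: the music exists only inside Precious's mind; Esperanza can't hear it → meta-diegetic.
Scene two: it's detached from Precious entirely and plays over unrelated images with no in-world source — conventional underscore → non-diegetic.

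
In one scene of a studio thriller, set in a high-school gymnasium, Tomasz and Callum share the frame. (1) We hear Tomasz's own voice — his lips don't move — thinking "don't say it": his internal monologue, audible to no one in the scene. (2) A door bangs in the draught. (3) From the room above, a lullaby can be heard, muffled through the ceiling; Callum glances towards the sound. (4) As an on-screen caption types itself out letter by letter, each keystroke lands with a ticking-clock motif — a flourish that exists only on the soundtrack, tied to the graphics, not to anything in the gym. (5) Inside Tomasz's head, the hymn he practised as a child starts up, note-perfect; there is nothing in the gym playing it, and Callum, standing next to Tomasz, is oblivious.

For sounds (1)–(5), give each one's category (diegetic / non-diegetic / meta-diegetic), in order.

(1) is meta-diegetic: it's Tomasz's unspoken thought, heard only by the audience via his subjectivity.
(2) is diegetic: an in-world source (a door); characters could hear it.
Sound (3): off-screen diegetic: the source is out of frame but still in the story's space, so diegetic.
Sound (4): sound married to a title/caption — outside the diegesis by definition, so non-diegetic.
(5) is meta-diegetic: remembered music, private to Tomasz — Callum is oblivious because it isn't in the room.

meta-diegetic, diegetic, diegetic, non-diegetic, meta-diegetic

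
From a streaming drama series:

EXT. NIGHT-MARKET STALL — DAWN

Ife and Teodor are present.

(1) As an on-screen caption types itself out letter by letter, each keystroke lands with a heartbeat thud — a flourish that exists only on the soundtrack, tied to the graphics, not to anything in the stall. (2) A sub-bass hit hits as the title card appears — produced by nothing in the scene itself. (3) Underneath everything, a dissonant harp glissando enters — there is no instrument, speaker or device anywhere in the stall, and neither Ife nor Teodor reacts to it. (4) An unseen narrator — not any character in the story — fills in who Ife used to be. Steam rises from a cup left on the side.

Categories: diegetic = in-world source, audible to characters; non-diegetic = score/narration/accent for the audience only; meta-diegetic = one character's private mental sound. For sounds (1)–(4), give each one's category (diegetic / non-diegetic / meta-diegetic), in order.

non-diegetic, non-diegetic, non-diegetic, non-diegetic

(1) the caption isn't part of the story world, so neither is the sound tied to it → non-diegetic.
Sound (2): an editorial stinger — it belongs to the cut, not the story world, so non-diegetic.
(3) it has no source in the story world and no character can hear it — it's underscore → non-diegetic.
(4) is non-diegetic: commentary laid over the scene from outside the fiction.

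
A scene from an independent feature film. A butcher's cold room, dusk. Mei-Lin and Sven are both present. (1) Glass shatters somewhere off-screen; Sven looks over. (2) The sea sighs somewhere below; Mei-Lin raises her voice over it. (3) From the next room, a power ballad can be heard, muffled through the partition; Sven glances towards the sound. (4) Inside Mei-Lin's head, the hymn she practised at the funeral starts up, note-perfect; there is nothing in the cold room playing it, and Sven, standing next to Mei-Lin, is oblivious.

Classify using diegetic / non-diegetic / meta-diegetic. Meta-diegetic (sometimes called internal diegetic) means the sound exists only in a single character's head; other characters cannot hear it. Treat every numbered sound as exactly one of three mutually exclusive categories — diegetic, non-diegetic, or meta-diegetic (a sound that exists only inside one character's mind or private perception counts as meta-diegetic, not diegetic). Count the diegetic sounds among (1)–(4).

3

(1) is diegetic: glass is a real object/event in the scene's world.
(2) it's the actual ambient sound of the location → diegetic.
(3) it's coming from the next room — a location within the story world — and Sven reacts → diegetic.
Sound (4): the music is a memory playing inside Mei-Lin's mind alone; no real-world source, Sven can't hear it, so meta-diegetic.
So 3 of the 4 are diegetic: (1), (2), (3).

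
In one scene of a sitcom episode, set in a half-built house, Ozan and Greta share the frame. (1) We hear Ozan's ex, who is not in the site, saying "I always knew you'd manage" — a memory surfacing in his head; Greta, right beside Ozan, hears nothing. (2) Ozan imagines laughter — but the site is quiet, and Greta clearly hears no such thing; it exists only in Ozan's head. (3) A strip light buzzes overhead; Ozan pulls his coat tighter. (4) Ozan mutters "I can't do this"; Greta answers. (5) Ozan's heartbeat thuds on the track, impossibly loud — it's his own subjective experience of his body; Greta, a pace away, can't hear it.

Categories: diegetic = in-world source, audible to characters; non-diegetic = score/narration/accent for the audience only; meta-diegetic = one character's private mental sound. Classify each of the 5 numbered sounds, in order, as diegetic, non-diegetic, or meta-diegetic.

(1) the voice is a memory playing only inside Ozan's mind; Greta can't hear it → meta-diegetic.
Sound (2): the sound is imagined by Ozan; nothing in the story world is producing it and Greta can't hear it, so meta-diegetic.
(3) ambient/room sound belonging to the story's physical space → diegetic.
Sound (4): on-screen dialogue — Ozan speaks and Greta is there to hear, so diegetic.
Sound (5): it's Ozan's internal bodily sensation rendered as sound; only Ozan 'hears' it, so meta-diegetic.

meta-diegetic, meta-diegetic, diegetic, diegetic, meta-diegetic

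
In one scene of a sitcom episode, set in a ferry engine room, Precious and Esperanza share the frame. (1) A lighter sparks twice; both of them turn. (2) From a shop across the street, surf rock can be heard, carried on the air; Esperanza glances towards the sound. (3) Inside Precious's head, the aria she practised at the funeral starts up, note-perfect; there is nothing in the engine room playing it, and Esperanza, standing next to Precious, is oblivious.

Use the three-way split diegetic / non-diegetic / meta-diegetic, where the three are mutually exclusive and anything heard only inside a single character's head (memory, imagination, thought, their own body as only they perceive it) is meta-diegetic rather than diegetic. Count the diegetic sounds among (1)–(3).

(1) is diegetic: the sound comes from a lighter physically present in the location.
(2) it's coming from a shop across the street — a location within the story world — and Esperanza reacts → diegetic.
(3) is meta-diegetic: the music is a memory playing inside Precious's mind alone; no real-world source, Esperanza can't hear it.
Diegetic: (1), (2) — that's 2.

2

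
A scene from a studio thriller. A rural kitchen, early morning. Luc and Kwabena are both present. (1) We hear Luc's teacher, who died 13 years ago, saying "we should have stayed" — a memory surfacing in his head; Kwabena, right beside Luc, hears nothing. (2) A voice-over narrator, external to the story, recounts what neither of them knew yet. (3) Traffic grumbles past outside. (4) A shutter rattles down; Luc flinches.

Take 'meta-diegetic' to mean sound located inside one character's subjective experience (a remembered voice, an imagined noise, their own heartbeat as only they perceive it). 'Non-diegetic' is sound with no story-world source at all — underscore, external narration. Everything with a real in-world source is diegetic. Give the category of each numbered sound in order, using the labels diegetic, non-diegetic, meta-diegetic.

(1) is meta-diegetic: the voice is a memory playing only inside Luc's mind; Kwabena can't hear it.
(2) external voice-over — not a character, not heard by anyone in the scene → non-diegetic.
(3) it's the actual ambient sound of the location → diegetic.
(4) is diegetic: an in-world source (a shutter); characters could hear it.

meta-diegetic, non-diegetic, diegetic, diegetic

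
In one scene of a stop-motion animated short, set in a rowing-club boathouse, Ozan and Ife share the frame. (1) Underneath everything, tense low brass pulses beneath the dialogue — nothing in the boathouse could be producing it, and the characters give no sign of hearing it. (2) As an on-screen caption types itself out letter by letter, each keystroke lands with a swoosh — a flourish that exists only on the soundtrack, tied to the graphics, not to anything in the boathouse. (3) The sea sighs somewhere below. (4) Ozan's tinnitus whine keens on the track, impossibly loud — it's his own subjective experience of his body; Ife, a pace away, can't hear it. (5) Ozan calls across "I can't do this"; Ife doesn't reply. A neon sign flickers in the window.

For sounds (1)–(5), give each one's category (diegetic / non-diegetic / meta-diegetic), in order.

non-diegetic, non-diegetic, diegetic, meta-diegetic, diegetic

Sound (1): score with no on-screen or off-screen source; it exists for the audience alone, so non-diegetic.
(2) is non-diegetic: sound married to a title/caption — outside the diegesis by definition.
Sound (3): ambient/room sound belonging to the story's physical space, so diegetic.
Sound (4): point-of-audition from inside Ozan's body; not a sound in the room, so meta-diegetic.
Sound (5): on-screen dialogue — Ozan speaks and Ife is there to hear, so diegetic.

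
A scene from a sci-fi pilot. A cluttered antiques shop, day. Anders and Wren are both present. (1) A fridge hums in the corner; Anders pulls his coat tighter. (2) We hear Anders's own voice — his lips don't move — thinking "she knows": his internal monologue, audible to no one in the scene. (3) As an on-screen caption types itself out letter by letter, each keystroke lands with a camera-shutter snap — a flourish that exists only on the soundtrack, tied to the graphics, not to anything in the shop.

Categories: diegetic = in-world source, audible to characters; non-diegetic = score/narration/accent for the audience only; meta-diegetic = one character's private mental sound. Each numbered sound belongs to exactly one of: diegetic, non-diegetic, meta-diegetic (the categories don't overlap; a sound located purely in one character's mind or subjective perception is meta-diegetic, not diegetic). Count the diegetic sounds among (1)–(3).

(1) it's the actual ambient sound of the location → diegetic.
(2) is meta-diegetic: it's Anders's unspoken thought, heard only by the audience via his subjectivity.
Sound (3): sound married to a title/caption — outside the diegesis by definition, so non-diegetic.
So 1 of the 3 is diegetic: (1).

1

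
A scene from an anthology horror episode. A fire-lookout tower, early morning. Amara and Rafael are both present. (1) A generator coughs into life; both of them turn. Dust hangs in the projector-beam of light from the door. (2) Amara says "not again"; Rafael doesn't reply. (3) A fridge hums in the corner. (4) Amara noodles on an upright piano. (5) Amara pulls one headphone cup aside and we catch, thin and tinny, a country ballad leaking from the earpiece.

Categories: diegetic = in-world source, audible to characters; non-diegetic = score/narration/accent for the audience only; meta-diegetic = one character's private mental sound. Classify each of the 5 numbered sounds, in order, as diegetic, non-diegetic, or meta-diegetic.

diegetic, diegetic, diegetic, diegetic, diegetic

Sound (1): the sound comes from a generator physically present in the location, so diegetic.
(2) spoken by a character present in the story world → diegetic.
Sound (3): a fridge is part of the location's real environment, so diegetic.
(4) a character is playing an upright piano on screen → diegetic.
Sound (5): the earpiece is a real device on Amara's head — source music, so diegetic.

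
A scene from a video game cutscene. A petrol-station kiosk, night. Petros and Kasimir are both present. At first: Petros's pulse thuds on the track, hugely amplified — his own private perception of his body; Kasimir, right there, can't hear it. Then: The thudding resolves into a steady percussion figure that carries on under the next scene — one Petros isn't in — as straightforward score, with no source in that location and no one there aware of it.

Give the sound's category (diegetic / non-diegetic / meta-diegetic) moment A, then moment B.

Moment A: it's Petros's subjective body sound, inaudible to Kasimir → meta-diegetic.
Moment B: detached from Petros and playing as sourceless score over a scene he isn't in — for the audience only → non-diegetic.

meta-diegetic, non-diegetic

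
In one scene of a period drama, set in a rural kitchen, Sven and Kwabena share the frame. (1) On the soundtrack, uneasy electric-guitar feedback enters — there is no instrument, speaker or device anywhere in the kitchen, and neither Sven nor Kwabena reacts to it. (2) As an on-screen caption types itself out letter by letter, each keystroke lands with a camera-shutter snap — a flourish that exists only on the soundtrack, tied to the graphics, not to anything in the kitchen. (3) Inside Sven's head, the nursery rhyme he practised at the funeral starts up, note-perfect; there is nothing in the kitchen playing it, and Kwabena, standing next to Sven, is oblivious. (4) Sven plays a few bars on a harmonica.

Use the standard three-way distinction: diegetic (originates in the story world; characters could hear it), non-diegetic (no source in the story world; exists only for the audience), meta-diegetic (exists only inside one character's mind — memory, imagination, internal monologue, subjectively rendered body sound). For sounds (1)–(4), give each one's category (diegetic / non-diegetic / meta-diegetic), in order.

Sound (1): score with no on-screen or off-screen source; it exists for the audience alone, so non-diegetic.
(2) is non-diegetic: the caption isn't part of the story world, so neither is the sound tied to it.
Sound (3): it lives in Sven's subjectivity, not in the kitchen, so meta-diegetic.
Sound (4): Sven is producing the music live, in the story world, so diegetic.

non-diegetic, non-diegetic, meta-diegetic, diegetic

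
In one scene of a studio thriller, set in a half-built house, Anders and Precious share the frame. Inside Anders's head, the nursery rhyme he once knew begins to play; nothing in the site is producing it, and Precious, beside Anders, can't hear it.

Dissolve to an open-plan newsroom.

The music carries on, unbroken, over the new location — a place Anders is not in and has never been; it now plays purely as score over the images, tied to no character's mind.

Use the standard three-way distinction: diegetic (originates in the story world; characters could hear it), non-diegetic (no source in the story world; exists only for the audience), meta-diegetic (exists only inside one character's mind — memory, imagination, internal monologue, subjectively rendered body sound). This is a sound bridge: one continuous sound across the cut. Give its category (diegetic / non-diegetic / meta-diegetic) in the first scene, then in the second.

meta-diegetic, non-diegetic

Scene one: the music exists only inside Anders's mind; Precious can't hear it → meta-diegetic.
Scene two: it's detached from Anders entirely and plays over unrelated images with no in-world source — conventional underscore → non-diegetic.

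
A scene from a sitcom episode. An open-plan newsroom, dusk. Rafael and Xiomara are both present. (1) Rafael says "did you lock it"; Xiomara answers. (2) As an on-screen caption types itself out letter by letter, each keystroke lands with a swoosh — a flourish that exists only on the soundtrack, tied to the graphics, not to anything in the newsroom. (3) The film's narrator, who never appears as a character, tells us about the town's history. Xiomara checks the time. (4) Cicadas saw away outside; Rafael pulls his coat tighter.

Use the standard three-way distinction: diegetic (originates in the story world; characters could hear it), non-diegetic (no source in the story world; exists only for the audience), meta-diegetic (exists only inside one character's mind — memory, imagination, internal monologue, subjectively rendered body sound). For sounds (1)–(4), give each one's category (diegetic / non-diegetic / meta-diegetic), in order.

diegetic, non-diegetic, non-diegetic, diegetic

Sound (1): spoken by a character present in the story world, so diegetic.
Sound (2): the caption isn't part of the story world, so neither is the sound tied to it, so non-diegetic.
Sound (3): commentary laid over the scene from outside the fiction, so non-diegetic.
Sound (4): cicadas is part of the location's real environment, so diegetic.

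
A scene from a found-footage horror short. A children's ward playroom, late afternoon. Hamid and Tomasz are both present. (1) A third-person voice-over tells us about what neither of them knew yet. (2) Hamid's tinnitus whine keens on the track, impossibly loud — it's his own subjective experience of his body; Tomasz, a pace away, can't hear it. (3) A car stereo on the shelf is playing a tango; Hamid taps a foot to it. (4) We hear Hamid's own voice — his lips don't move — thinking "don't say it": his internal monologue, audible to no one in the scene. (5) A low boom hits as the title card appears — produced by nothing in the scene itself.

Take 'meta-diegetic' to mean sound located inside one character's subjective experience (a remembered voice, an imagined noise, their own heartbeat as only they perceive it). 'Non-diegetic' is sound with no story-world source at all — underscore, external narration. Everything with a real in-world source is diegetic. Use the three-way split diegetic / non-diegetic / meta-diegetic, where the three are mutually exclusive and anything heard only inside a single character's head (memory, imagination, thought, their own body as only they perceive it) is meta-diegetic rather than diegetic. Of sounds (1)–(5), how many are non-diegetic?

2

Sound (1): commentary laid over the scene from outside the fiction, so non-diegetic.
(2) is meta-diegetic: it's Hamid's internal bodily sensation rendered as sound; only Hamid 'hears' it.
(3) the music comes from an on-screen device that Hamid responds to → diegetic.
(4) is meta-diegetic: internal monologue — inside Hamid's mind, not spoken into the scene.
(5) is non-diegetic: an editorial stinger — it belongs to the cut, not the story world.
So 2 of the 5 are non-diegetic: (1), (5).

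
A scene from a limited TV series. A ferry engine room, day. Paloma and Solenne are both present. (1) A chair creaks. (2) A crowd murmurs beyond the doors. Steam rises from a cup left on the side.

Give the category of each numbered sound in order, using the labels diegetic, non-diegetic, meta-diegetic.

(1) is diegetic: a chair is a real object/event in the scene's world.
Sound (2): ambient/room sound belonging to the story's physical space, so diegetic.

diegetic, diegetic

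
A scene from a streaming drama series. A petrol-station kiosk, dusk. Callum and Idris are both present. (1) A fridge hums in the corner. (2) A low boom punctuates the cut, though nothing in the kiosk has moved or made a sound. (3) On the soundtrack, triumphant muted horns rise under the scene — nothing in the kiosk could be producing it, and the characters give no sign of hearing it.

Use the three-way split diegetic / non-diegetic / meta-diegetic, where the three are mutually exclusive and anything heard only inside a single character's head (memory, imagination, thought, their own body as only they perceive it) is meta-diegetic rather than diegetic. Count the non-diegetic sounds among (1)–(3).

2

(1) ambient/room sound belonging to the story's physical space → diegetic.
Sound (2): an editorial stinger — it belongs to the cut, not the story world, so non-diegetic.
(3) is non-diegetic: it has no source in the story world and no character can hear it — it's underscore.
So 2 of the 3 are non-diegetic: (2), (3).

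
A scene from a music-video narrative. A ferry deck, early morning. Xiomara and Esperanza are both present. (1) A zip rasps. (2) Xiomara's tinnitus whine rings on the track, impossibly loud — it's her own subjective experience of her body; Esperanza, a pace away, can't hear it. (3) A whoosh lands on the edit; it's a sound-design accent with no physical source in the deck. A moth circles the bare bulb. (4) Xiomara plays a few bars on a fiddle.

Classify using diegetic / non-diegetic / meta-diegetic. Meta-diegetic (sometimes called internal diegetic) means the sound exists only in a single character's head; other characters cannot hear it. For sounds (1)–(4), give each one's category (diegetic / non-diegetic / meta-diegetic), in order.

diegetic, meta-diegetic, non-diegetic, diegetic

(1) is diegetic: the sound comes from a zip physically present in the location.
(2) is meta-diegetic: a subjective body sound — Xiomara's private perception, inaudible to Esperanza.
(3) is non-diegetic: it's a sound-design accent with no in-world source; no one in the scene can hear it.
(4) is diegetic: a character is playing a fiddle on screen.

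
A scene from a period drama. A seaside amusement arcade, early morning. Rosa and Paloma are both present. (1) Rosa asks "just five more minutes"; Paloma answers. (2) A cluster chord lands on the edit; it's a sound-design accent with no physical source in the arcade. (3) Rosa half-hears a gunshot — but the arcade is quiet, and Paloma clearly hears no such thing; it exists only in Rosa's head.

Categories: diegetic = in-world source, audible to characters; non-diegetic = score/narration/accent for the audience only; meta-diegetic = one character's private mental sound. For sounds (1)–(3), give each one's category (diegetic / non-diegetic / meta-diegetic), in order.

diegetic, non-diegetic, meta-diegetic

(1) is diegetic: on-screen dialogue — Rosa speaks and Paloma is there to hear.
Sound (2): it's a sound-design accent with no in-world source; no one in the scene can hear it, so non-diegetic.
Sound (3): subjective to Rosa: the arcade is silent and Paloma hears nothing, so meta-diegetic.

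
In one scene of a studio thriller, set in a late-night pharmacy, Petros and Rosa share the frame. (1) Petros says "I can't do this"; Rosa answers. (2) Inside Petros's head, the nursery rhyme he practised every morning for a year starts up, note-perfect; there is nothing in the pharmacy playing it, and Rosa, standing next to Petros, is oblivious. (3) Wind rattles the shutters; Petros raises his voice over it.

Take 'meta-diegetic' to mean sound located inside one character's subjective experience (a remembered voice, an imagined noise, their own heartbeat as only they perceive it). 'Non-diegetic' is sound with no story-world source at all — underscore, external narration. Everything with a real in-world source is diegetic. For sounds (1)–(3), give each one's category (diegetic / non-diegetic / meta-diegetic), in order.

diegetic, meta-diegetic, diegetic

Sound (1): spoken by a character present in the story world, so diegetic.
Sound (2): it lives in Petros's subjectivity, not in the pharmacy, so meta-diegetic.
Sound (3): it's the actual ambient sound of the location, so diegetic.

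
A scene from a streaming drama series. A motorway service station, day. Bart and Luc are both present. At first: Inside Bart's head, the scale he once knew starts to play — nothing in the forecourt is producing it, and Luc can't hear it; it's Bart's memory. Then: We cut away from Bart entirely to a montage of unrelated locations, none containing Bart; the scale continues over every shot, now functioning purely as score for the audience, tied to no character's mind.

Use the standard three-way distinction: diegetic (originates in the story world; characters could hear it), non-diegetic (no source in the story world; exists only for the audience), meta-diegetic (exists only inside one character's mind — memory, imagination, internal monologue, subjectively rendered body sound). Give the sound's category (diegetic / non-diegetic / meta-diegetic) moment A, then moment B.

Moment A: the music lives inside Bart's mind alone; Luc can't hear it → meta-diegetic.
Moment B: once it plays over shots Bart isn't in, detached from any character's subjectivity, it's conventional underscore → non-diegetic.

meta-diegetic, non-diegetic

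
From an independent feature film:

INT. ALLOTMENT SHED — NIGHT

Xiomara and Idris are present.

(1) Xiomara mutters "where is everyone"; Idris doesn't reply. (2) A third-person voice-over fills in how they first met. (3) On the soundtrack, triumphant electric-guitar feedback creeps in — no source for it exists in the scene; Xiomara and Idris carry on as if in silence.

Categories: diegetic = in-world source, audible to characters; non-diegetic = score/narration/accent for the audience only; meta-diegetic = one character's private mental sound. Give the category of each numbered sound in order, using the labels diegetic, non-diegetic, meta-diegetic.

diegetic, non-diegetic, non-diegetic

Sound (1): spoken by a character present in the story world, so diegetic.
(2) is non-diegetic: external voice-over — not a character, not heard by anyone in the scene.
(3) is non-diegetic: nothing in the shed produces it and the characters don't hear it — pure soundtrack.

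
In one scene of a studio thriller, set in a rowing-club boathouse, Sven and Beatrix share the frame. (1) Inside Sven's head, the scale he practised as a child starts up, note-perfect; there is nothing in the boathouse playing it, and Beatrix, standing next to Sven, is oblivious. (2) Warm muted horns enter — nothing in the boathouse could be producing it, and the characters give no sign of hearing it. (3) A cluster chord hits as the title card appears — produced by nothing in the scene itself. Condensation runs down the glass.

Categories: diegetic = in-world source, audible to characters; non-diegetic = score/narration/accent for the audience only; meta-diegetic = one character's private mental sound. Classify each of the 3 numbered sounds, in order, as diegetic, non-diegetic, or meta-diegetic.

meta-diegetic, non-diegetic, non-diegetic

(1) it lives in Sven's subjectivity, not in the boathouse → meta-diegetic.
(2) it has no source in the story world and no character can hear it — it's underscore → non-diegetic.
Sound (3): it's a sound-design accent with no in-world source; no one in the scene can hear it, so non-diegetic.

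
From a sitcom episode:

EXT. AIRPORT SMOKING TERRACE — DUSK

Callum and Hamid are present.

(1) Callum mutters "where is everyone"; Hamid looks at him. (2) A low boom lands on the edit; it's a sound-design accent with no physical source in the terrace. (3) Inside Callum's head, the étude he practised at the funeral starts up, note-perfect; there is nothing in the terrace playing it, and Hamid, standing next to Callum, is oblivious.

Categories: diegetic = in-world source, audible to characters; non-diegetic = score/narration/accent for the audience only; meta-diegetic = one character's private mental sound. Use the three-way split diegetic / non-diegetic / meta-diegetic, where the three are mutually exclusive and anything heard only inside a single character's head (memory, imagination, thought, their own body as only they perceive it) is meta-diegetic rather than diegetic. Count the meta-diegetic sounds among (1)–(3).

(1) is diegetic: on-screen dialogue — Callum speaks and Hamid is there to hear.
(2) is non-diegetic: it's a sound-design accent with no in-world source; no one in the scene can hear it.
(3) is meta-diegetic: it lives in Callum's subjectivity, not in the terrace.
Meta-diegetic: (3) — that's 1.

1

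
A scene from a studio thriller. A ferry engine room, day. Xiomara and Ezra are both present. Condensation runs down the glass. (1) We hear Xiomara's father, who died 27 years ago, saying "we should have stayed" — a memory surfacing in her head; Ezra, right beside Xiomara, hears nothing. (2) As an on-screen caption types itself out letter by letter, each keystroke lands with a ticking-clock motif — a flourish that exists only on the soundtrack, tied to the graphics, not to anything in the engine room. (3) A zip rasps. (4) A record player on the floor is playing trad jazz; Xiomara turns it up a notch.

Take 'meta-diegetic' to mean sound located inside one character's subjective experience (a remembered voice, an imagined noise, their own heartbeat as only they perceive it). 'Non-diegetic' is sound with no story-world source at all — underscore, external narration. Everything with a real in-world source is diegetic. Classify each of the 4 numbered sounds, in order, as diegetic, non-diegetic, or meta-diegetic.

Sound (1): a remembered line, private to Xiomara — not present in the room, not audible to Ezra, so meta-diegetic.
(2) is non-diegetic: the caption isn't part of the story world, so neither is the sound tied to it.
(3) is diegetic: an in-world source (a zip); characters could hear it.
(4) a record player is a physical source in the scene and Xiomara reacts to it → diegetic.

meta-diegetic, non-diegetic, diegetic, diegetic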